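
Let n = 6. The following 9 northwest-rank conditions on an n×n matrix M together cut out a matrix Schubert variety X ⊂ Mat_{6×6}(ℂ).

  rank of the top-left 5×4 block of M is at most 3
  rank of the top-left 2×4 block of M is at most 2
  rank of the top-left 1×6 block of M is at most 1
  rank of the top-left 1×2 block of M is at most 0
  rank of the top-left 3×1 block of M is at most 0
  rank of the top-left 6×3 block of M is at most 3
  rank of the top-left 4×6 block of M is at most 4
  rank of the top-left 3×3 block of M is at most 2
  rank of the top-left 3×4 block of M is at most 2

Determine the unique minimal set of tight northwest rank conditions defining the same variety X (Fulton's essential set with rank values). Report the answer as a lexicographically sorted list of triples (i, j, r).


Recovering R(i,j) via the rank-extension bound from the 9 conditions:

  i=1: 0  0  1  1  1  1
  i=2: 0  1  2  2  2  2
  i=3: 0  1  2  2  3  3
  i=4: 1  2  3  3  4  4
  i=5: 1  2  3  3  4  5
  i=6: 1  2  3  4  5  6

giving w = (3, 2, 5, 1, 6, 4) via Δ²R.

ℓ(w)=6; the 4 essential cells (i,j,r):

[(1, 2, 0), (3, 1, 0), (3, 4, 2), (5, 4, 3)]


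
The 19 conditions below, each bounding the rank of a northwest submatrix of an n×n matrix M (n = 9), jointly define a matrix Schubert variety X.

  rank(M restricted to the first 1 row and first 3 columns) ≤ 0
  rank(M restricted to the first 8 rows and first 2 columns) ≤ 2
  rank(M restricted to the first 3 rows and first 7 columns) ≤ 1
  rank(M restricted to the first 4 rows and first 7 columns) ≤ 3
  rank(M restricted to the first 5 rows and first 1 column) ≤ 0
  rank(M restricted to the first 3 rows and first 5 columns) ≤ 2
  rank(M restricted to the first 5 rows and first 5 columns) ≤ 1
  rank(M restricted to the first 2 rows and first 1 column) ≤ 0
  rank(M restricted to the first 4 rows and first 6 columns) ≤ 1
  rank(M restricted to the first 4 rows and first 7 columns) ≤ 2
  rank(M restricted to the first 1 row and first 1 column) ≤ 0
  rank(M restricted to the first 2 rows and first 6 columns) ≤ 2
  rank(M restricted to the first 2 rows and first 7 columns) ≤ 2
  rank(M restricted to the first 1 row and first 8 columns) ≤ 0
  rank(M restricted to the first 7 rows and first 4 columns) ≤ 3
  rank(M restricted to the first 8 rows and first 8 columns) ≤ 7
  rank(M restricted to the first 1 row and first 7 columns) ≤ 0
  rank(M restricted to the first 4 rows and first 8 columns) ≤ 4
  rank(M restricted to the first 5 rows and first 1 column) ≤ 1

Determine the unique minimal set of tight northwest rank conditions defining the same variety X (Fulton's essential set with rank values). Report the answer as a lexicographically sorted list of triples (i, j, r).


The tightest implied rank at each (i,j), from the 19 conditions:

  R[1]: 0  0  0  0  0  0  0  0  1
  R[2]: 0  1  1  1  1  1  1  1  2
  R[3]: 0  1  1  1  1  1  1  2  3
  R[4]: 0  1  1  1  1  1  2  3  4
  R[5]: 0  1  1  1  1  2  3  4  5
  R[6]: 1  2  2  2  2  3  4  5  6
  R[7]: 1  2  3  3  3  4  5  6  7
  R[8]: 1  2  3  4  4  5  6  7  8
  R[9]: 1  2  3  4  5  6  7  8  9

reading off 1-entries of Δ²R: w = (9, 2, 8, 7, 6, 1, 3, 4, 5).

5 SE-corners of the 24-cell Rothe diagram give Ess(w):

[(1, 8, 0), (3, 7, 1), (4, 6, 1), (5, 1, 0), (5, 5, 1)]


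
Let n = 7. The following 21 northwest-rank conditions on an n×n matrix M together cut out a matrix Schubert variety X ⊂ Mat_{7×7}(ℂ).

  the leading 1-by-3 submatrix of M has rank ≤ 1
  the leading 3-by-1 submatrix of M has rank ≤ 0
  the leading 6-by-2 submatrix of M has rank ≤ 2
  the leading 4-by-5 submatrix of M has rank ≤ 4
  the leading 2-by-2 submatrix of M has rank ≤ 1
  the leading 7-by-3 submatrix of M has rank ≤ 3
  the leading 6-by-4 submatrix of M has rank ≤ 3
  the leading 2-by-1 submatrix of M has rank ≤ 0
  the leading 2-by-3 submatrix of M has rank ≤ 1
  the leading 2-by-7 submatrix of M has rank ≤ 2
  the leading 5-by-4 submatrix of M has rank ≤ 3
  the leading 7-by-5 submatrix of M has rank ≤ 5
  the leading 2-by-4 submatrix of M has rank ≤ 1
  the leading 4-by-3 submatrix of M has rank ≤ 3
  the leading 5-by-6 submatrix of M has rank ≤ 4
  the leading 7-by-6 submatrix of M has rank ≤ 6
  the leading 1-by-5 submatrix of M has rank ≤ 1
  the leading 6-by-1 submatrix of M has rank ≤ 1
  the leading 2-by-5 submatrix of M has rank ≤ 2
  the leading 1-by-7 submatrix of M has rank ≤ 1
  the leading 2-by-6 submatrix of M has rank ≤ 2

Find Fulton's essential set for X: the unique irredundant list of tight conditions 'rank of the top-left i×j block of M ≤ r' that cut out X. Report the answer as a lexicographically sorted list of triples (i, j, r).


Reconstructing r_w from the 21 given conditions:

  row 1: 0  1  1  1  1  1  1
  row 2: 0  1  1  1  2  2  2
  row 3: 0  1  2  2  3  3  3
  row 4: 1  2  3  3  4  4  4
  row 5: 1  2  3  3  4  4  5
  row 6: 1  2  3  3  4  5  6
  row 7: 1  2  3  4  5  6  7

the unique w with this rank table is (2, 5, 3, 1, 7, 6, 4).

D(w) has 8 cells with 4 SE-corners; essential set:

[(2, 4, 1), (3, 1, 0), (5, 6, 4), (6, 4, 3)]


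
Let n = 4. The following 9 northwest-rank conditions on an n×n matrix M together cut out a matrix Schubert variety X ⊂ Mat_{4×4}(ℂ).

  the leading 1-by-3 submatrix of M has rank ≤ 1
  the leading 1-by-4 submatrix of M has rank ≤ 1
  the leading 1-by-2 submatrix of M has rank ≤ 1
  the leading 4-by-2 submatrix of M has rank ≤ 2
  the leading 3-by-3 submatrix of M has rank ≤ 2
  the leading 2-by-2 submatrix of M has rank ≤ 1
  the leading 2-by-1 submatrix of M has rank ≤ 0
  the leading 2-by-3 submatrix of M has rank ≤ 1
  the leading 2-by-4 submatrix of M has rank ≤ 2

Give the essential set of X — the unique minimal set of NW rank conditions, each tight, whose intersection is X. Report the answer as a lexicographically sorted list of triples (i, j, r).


The tightest implied rank at each (i,j), from the 9 conditions:

  0  1  1  1
  0  1  1  2
  1  2  2  3
  1  2  3  4

the unique w with this rank table is (2, 4, 1, 3).

|D(w)|=3, |Ess(w)|=2:

[(2, 1, 0), (2, 3, 1)]


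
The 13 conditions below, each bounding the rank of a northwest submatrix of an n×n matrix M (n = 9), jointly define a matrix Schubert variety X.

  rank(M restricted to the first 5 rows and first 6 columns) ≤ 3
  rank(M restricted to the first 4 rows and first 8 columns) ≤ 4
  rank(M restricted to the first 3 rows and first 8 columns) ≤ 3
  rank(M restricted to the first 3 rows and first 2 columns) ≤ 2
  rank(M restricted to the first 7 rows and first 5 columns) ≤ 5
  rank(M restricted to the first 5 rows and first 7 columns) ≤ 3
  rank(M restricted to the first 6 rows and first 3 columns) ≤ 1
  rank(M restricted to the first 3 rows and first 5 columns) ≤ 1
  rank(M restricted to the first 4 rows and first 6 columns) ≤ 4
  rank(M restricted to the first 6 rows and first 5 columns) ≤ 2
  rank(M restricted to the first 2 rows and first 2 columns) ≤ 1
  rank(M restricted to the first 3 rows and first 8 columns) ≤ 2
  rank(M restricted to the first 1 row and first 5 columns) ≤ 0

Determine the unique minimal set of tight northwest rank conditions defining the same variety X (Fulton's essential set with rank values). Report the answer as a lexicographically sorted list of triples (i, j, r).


Computing R[i][j] = min implied NW-rank bound (n=9, 13 conditions):

  row 1: 0, 0, 0, 0, 0, 1, 1, 1, 1
  row 2: 1, 1, 1, 1, 1, 2, 2, 2, 2
  row 3: 1, 1, 1, 1, 1, 2, 2, 2, 3
  row 4: 1, 1, 1, 2, 2, 3, 3, 3, 4
  row 5: 1, 1, 1, 2, 2, 3, 3, 4, 5
  row 6: 1, 1, 1, 2, 2, 3, 4, 5, 6
  row 7: 1, 2, 2, 3, 3, 4, 5, 6, 7
  row 8: 1, 2, 3, 4, 4, 5, 6, 7, 8
  row 9: 1, 2, 3, 4, 5, 6, 7, 8, 9

second differences of R give the permutation w = (6, 1, 9, 4, 8, 7, 2, 3, 5).

Fulton essential set (6 of the 20 Rothe cells):

[(1, 5, 0), (3, 5, 1), (3, 8, 2), (5, 7, 3), (6, 3, 1), (6, 5, 2)]


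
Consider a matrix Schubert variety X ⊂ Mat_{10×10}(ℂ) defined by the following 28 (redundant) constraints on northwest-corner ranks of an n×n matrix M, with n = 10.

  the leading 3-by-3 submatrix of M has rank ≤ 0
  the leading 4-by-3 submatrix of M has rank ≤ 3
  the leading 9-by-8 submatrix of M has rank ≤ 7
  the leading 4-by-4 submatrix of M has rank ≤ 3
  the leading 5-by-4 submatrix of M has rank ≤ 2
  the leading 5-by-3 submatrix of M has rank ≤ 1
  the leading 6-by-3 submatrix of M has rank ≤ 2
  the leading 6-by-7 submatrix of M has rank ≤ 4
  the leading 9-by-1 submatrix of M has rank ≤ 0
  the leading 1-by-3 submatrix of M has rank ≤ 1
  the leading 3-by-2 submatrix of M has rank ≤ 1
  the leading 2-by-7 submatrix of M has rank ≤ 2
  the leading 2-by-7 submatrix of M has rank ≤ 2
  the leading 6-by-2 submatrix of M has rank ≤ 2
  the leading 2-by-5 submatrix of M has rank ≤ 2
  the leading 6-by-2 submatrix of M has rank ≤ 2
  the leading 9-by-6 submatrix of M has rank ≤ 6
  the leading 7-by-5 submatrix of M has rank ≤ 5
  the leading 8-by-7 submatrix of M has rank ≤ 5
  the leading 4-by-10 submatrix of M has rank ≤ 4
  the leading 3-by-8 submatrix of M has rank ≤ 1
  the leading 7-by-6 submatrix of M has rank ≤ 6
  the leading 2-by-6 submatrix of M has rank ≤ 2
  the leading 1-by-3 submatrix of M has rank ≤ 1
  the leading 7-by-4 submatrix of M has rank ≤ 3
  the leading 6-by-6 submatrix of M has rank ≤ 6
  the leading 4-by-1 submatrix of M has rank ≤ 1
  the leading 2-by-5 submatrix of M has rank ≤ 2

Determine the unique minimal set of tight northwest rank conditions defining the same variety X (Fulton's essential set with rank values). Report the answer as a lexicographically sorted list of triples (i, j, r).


Propagating the 28 rank bounds to every northwest block:

  i=1: 0 | 0 | 0 | 1 | 1 | 1 | 1 | 1 | 1 | 1
  i=2: 0 | 0 | 0 | 1 | 1 | 1 | 1 | 1 | 2 | 2
  i=3: 0 | 0 | 0 | 1 | 1 | 1 | 1 | 1 | 2 | 3
  i=4: 0 | 1 | 1 | 2 | 2 | 2 | 2 | 2 | 3 | 4
  i=5: 0 | 1 | 1 | 2 | 3 | 3 | 3 | 3 | 4 | 5
  i=6: 0 | 1 | 2 | 3 | 4 | 4 | 4 | 4 | 5 | 6
  i=7: 0 | 1 | 2 | 3 | 4 | 5 | 5 | 5 | 6 | 7
  i=8: 0 | 1 | 2 | 3 | 4 | 5 | 5 | 6 | 7 | 8
  i=9: 0 | 1 | 2 | 3 | 4 | 5 | 6 | 7 | 8 | 9
  i=10: 1 | 2 | 3 | 4 | 5 | 6 | 7 | 8 | 9 | 10

second differences of R give the permutation w = (4, 9, 10, 2, 5, 3, 6, 8, 7, 1).

Rothe diagram D(w) (25 cells), 5 SE-corners (essential conditions):

[(3, 3, 0), (3, 8, 1), (5, 3, 1), (8, 7, 5), (9, 1, 0)]


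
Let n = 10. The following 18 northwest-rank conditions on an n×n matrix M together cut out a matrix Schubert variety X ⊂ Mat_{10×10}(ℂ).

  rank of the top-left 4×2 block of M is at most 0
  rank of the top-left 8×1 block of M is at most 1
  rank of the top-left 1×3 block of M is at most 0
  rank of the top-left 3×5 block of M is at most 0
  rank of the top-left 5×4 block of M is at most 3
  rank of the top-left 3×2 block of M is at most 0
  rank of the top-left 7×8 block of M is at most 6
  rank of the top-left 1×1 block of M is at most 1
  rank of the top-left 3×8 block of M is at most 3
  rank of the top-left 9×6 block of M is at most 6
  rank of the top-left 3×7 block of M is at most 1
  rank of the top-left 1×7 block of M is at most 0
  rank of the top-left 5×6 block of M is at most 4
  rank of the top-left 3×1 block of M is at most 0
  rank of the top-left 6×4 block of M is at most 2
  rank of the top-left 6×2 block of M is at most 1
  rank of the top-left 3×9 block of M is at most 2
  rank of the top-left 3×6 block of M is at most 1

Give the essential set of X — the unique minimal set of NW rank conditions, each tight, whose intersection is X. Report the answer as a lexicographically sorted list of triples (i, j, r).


The tightest implied rank at each (i,j), from the 18 conditions:

  i=1: 0 0 0 0 0 0 0 1 1 1
  i=2: 0 0 0 0 0 1 1 2 2 2
  i=3: 0 0 0 0 0 1 1 2 2 3
  i=4: 0 0 1 1 1 2 2 3 3 4
  i=5: 1 1 2 2 2 3 3 4 4 5
  i=6: 1 1 2 2 3 4 4 5 5 6
  i=7: 1 2 3 3 4 5 5 6 6 7
  i=8: 1 2 3 4 5 6 6 7 7 8
  i=9: 1 2 3 4 5 6 7 8 8 9
  i=10: 1 2 3 4 5 6 7 8 9 10

second differences of R give the permutation w = (8, 6, 10, 3, 1, 5, 2, 4, 7, 9).

Rothe diagram D(w) (23 cells), 7 SE-corners (essential conditions):

[(1, 7, 0), (3, 5, 0), (3, 7, 1), (3, 9, 2), (4, 2, 0), (6, 2, 1), (6, 4, 2)]


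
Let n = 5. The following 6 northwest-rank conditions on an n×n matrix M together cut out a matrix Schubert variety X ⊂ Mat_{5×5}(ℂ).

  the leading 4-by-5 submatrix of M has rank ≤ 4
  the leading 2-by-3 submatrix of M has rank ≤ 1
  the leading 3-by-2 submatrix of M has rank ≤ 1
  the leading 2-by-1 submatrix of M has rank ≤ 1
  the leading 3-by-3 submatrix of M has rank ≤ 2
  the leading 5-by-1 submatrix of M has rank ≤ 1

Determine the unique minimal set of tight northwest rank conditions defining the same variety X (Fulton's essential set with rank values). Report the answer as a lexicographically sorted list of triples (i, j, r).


Computing R[i][j] = min implied NW-rank bound (n=5, 6 conditions):

  row 1: 1  1  1  1  1
  row 2: 1  1  1  2  2
  row 3: 1  1  2  3  3
  row 4: 1  2  3  4  4
  row 5: 1  2  3  4  5

giving w = (1, 4, 3, 2, 5) via Δ²R.

ℓ(w)=3; the 2 essential cells (i,j,r):

[(2, 3, 1), (3, 2, 1)]


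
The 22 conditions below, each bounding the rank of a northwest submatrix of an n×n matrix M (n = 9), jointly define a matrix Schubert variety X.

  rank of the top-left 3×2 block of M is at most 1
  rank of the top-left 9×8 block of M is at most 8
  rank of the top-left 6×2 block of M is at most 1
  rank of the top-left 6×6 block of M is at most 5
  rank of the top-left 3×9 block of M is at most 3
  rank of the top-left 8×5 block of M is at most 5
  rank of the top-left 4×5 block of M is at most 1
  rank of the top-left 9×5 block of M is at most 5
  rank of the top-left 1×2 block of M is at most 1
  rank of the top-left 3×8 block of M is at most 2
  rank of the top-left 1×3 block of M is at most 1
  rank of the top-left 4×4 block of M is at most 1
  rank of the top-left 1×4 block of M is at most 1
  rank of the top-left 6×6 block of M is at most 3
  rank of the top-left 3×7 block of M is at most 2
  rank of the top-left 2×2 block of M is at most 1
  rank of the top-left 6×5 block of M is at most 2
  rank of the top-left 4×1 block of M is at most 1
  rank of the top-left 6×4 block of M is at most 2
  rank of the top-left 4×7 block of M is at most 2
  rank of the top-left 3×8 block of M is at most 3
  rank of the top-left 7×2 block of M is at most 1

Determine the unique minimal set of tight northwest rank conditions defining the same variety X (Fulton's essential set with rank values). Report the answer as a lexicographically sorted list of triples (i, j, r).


Computing R[i][j] = min implied NW-rank bound (n=9, 22 conditions):

  R[1]: 1, 1, 1, 1, 1, 1, 1, 1, 1
  R[2]: 1, 1, 1, 1, 1, 2, 2, 2, 2
  R[3]: 1, 1, 1, 1, 1, 2, 2, 2, 3
  R[4]: 1, 1, 1, 1, 1, 2, 2, 3, 4
  R[5]: 1, 1, 2, 2, 2, 3, 3, 4, 5
  R[6]: 1, 1, 2, 2, 2, 3, 4, 5, 6
  R[7]: 1, 1, 2, 3, 3, 4, 5, 6, 7
  R[8]: 1, 2, 3, 4, 4, 5, 6, 7, 8
  R[9]: 1, 2, 3, 4, 5, 6, 7, 8, 9

reading off 1-entries of Δ²R: w = (1, 6, 9, 8, 3, 7, 4, 2, 5).

D(w) has 20 cells with 5 SE-corners; essential set:

[(3, 8, 2), (4, 5, 1), (4, 7, 2), (6, 5, 2), (7, 2, 1)]


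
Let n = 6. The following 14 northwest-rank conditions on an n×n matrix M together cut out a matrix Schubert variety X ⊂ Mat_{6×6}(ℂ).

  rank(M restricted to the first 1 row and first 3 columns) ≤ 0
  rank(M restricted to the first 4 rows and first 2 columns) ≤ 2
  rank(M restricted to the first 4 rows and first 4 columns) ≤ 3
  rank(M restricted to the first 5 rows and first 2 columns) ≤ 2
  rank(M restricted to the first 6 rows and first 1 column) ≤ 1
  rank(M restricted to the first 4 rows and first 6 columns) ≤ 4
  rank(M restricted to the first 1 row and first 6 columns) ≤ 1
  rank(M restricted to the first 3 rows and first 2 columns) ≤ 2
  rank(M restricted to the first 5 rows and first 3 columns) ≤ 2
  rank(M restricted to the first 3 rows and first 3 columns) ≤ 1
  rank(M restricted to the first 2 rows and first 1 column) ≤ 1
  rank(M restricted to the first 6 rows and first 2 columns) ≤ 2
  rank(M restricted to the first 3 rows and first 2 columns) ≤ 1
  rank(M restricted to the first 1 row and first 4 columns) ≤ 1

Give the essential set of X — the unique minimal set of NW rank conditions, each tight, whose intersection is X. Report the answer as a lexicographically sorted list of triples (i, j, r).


The tightest implied rank at each (i,j), from the 14 conditions:

  i=1: 0  0  0  1  1  1
  i=2: 1  1  1  2  2  2
  i=3: 1  1  1  2  3  3
  i=4: 1  2  2  3  4  4
  i=5: 1  2  2  3  4  5
  i=6: 1  2  3  4  5  6

giving w = (4, 1, 5, 2, 6, 3) via Δ²R.

ℓ(w)=6; the 3 essential cells (i,j,r):

[(1, 3, 0), (3, 3, 1), (5, 3, 2)]


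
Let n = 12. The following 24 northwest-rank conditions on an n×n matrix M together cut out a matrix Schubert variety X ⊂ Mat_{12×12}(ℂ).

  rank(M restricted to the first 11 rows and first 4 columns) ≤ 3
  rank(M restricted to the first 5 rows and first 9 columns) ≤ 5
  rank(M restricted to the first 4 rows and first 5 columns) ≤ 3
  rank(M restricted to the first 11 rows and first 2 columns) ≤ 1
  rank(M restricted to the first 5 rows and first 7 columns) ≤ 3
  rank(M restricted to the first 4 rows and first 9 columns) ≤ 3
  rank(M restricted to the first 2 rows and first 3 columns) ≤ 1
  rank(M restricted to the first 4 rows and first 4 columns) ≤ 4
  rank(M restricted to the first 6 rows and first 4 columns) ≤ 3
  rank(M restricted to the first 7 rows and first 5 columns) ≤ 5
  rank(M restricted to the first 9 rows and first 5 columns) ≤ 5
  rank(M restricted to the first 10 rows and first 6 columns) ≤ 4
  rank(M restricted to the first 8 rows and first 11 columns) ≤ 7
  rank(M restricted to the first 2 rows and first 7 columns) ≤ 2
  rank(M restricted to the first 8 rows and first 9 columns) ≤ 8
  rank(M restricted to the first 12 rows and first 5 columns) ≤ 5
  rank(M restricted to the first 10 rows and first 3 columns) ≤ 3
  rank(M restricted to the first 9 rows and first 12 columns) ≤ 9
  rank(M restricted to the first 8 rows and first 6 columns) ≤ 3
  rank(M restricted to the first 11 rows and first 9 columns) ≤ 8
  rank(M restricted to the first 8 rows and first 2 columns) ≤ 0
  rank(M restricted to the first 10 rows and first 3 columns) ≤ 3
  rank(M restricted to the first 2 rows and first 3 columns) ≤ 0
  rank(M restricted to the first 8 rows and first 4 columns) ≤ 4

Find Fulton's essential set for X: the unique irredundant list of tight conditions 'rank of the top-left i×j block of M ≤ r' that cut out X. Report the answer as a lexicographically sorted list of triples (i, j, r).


Computing R[i][j] = min implied NW-rank bound (n=12, 24 conditions):

  R[1]: 0 0 0 1 1 1 1 1 1 1 1 1
  R[2]: 0 0 0 1 2 2 2 2 2 2 2 2
  R[3]: 0 0 1 2 3 3 3 3 3 3 3 3
  R[4]: 0 0 1 2 3 3 3 3 3 4 4 4
  R[5]: 0 0 1 2 3 3 3 4 4 5 5 5
  R[6]: 0 0 1 2 3 3 4 5 5 6 6 6
  R[7]: 0 0 1 2 3 3 4 5 6 7 7 7
  R[8]: 0 0 1 2 3 3 4 5 6 7 7 8
  R[9]: 1 1 2 3 4 4 5 6 7 8 8 9
  R[10]: 1 1 2 3 4 4 5 6 7 8 9 10
  R[11]: 1 1 2 3 4 5 6 7 8 9 10 11
  R[12]: 1 2 3 4 5 6 7 8 9 10 11 12

reading off 1-entries of Δ²R: w = (4, 5, 3, 10, 8, 7, 9, 12, 1, 11, 6, 2).

Rothe diagram D(w) (31 cells), 8 SE-corners (essential conditions):

[(2, 3, 0), (4, 9, 3), (5, 7, 3), (8, 2, 0), (8, 6, 3), (8, 11, 7), (10, 6, 4), (11, 2, 1)]


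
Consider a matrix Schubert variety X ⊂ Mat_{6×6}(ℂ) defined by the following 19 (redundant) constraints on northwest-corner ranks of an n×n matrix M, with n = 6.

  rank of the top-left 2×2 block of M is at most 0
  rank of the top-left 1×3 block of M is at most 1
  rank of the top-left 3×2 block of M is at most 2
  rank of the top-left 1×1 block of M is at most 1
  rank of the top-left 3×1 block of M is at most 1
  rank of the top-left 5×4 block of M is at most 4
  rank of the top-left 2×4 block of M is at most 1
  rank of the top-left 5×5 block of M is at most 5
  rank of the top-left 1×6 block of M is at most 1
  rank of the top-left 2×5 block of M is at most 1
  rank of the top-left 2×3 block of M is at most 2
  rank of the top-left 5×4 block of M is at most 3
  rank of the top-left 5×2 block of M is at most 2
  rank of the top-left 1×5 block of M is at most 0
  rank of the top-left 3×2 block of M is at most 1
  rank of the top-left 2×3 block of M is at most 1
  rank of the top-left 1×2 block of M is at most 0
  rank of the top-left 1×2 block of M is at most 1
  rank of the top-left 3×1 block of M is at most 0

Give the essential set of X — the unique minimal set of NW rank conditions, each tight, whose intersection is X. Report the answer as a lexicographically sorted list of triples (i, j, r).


Recovering R(i,j) via the rank-extension bound from the 19 conditions:

  0, 0, 0, 0, 0, 1
  0, 0, 1, 1, 1, 2
  0, 1, 2, 2, 2, 3
  1, 2, 3, 3, 3, 4
  1, 2, 3, 3, 4, 5
  1, 2, 3, 4, 5, 6

hence w(1..6) = (6, 3, 2, 1, 5, 4).

Fulton essential set (4 of the 9 Rothe cells):

[(1, 5, 0), (2, 2, 0), (3, 1, 0), (5, 4, 3)]


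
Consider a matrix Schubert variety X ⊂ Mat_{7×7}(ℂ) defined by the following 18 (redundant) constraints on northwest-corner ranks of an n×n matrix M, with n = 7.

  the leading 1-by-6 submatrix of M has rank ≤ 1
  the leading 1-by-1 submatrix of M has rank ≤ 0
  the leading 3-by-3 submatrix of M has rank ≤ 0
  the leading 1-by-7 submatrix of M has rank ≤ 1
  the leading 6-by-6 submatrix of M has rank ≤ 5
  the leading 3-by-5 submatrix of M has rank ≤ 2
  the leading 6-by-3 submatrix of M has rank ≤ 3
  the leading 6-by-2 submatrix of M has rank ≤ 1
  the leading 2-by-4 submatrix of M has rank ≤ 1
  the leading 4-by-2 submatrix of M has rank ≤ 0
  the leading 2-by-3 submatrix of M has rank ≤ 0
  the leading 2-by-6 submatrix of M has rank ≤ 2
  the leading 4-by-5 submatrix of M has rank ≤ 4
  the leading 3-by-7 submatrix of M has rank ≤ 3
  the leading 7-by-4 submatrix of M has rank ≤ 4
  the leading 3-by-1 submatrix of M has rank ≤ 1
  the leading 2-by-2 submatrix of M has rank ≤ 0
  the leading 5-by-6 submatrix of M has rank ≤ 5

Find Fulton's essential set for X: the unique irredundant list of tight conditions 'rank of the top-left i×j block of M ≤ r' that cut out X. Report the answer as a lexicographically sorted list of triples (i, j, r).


The tightest implied rank at each (i,j), from the 18 conditions:

  i=1: 0, 0, 0, 1, 1, 1, 1
  i=2: 0, 0, 0, 1, 2, 2, 2
  i=3: 0, 0, 0, 1, 2, 3, 3
  i=4: 0, 0, 1, 2, 3, 4, 4
  i=5: 1, 1, 2, 3, 4, 5, 5
  i=6: 1, 1, 2, 3, 4, 5, 6
  i=7: 1, 2, 3, 4, 5, 6, 7

giving w = (4, 5, 6, 3, 1, 7, 2) via Δ²R.

|D(w)|=12, |Ess(w)|=3:

[(3, 3, 0), (4, 2, 0), (6, 2, 1)]


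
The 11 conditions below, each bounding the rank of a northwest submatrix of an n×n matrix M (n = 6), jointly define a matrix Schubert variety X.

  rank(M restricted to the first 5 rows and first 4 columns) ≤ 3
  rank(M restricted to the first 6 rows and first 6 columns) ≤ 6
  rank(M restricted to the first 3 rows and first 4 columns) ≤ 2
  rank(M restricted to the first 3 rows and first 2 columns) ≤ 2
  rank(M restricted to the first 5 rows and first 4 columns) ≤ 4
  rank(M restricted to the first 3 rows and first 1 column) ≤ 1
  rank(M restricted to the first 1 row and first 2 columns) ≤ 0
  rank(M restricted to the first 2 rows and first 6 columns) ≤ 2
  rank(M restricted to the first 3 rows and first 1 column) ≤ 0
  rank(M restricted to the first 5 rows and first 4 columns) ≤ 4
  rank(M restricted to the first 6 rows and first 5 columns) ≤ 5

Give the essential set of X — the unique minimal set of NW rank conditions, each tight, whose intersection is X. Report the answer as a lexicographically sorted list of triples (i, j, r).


Rank table r_w(6×6) implied by the 11 constraints:

  row 1: 0 0 1 1 1 1
  row 2: 0 1 2 2 2 2
  row 3: 0 1 2 2 3 3
  row 4: 1 2 3 3 4 4
  row 5: 1 2 3 3 4 5
  row 6: 1 2 3 4 5 6

reading off 1-entries of Δ²R: w = (3, 2, 5, 1, 6, 4).

ℓ(w)=6; the 4 essential cells (i,j,r):

[(1, 2, 0), (3, 1, 0), (3, 4, 2), (5, 4, 3)]


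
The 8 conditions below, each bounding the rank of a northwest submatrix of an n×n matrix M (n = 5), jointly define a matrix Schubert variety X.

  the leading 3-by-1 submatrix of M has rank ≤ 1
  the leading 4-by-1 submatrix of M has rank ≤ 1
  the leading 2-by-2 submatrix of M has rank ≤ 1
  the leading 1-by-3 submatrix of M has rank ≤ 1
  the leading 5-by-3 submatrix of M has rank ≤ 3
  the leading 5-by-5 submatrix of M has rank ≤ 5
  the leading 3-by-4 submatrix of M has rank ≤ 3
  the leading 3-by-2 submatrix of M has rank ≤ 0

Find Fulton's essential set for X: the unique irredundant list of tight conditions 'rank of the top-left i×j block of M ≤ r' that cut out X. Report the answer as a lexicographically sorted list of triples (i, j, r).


Recovering R(i,j) via the rank-extension bound from the 8 conditions:

  row 1: 0  0  1  1  1
  row 2: 0  0  1  2  2
  row 3: 0  0  1  2  3
  row 4: 1  1  2  3  4
  row 5: 1  2  3  4  5

hence w(1..5) = (3, 4, 5, 1, 2).

Rothe diagram D(w) (6 cells), 1 SE-corner (essential condition):

[(3, 2, 0)]


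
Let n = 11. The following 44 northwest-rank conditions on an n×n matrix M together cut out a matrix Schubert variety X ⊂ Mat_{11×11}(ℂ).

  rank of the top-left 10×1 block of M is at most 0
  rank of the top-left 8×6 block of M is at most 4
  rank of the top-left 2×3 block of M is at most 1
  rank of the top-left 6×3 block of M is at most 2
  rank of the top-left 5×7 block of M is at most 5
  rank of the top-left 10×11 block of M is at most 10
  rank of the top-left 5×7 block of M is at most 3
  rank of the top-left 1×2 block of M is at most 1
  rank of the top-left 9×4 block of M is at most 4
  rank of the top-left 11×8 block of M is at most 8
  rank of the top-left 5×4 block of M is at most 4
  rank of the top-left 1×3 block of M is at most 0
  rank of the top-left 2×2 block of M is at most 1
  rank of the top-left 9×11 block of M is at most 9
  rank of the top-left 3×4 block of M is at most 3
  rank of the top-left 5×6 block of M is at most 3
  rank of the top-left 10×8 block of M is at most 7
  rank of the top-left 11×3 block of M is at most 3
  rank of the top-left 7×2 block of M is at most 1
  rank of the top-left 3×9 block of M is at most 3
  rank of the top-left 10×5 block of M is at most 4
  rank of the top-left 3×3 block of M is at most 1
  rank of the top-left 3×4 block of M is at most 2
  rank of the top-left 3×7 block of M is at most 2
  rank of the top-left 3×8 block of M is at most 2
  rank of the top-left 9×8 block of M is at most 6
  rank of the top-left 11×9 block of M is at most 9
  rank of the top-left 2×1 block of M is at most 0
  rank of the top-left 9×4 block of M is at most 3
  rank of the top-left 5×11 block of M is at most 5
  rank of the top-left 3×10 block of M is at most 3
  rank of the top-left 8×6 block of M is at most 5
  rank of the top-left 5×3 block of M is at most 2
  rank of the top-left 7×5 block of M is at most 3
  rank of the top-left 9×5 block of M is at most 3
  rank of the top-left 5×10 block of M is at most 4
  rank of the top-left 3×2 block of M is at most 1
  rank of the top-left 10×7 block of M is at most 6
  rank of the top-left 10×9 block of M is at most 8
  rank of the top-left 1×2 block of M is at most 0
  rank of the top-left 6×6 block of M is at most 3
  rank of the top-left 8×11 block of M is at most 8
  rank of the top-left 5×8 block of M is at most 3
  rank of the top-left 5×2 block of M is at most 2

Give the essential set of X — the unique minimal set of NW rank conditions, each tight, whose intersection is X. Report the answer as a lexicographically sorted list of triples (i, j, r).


Recovering R(i,j) via the rank-extension bound from the 44 conditions:

  i=1: 0, 0, 0, 1, 1, 1, 1, 1, 1, 1, 1
  i=2: 0, 1, 1, 2, 2, 2, 2, 2, 2, 2, 2
  i=3: 0, 1, 1, 2, 2, 2, 2, 2, 3, 3, 3
  i=4: 0, 1, 2, 3, 3, 3, 3, 3, 4, 4, 4
  i=5: 0, 1, 2, 3, 3, 3, 3, 3, 4, 4, 5
  i=6: 0, 1, 2, 3, 3, 3, 4, 4, 5, 5, 6
  i=7: 0, 1, 2, 3, 3, 4, 5, 5, 6, 6, 7
  i=8: 0, 1, 2, 3, 3, 4, 5, 6, 7, 7, 8
  i=9: 0, 1, 2, 3, 3, 4, 5, 6, 7, 8, 9
  i=10: 0, 1, 2, 3, 4, 5, 6, 7, 8, 9, 10
  i=11: 1, 2, 3, 4, 5, 6, 7, 8, 9, 10, 11

hence w(1..11) = (4, 2, 9, 3, 11, 7, 6, 8, 10, 5, 1).

Rothe diagram D(w) (27 cells), 8 SE-corners (essential conditions):

[(1, 3, 0), (3, 3, 1), (3, 8, 2), (5, 8, 3), (5, 10, 4), (6, 6, 3), (9, 5, 3), (10, 1, 0)]


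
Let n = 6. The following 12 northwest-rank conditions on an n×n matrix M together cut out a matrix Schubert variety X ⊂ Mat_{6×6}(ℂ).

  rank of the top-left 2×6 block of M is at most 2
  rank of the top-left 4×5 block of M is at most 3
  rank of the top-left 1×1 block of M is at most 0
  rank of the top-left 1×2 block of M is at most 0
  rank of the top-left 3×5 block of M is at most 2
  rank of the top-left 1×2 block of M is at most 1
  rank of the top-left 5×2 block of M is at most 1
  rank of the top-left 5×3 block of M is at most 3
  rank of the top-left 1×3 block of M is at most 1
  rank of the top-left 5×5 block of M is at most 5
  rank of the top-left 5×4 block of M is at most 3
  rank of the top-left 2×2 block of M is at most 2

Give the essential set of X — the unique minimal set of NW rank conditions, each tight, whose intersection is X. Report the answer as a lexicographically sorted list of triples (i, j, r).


Propagating the 12 rank bounds to every northwest block:

  0 | 0 | 1 | 1 | 1 | 1
  1 | 1 | 2 | 2 | 2 | 2
  1 | 1 | 2 | 2 | 2 | 3
  1 | 1 | 2 | 3 | 3 | 4
  1 | 1 | 2 | 3 | 4 | 5
  1 | 2 | 3 | 4 | 5 | 6

second differences of R give the permutation w = (3, 1, 6, 4, 5, 2).

Rothe diagram D(w) (7 cells), 3 SE-corners (essential conditions):

[(1, 2, 0), (3, 5, 2), (5, 2, 1)]


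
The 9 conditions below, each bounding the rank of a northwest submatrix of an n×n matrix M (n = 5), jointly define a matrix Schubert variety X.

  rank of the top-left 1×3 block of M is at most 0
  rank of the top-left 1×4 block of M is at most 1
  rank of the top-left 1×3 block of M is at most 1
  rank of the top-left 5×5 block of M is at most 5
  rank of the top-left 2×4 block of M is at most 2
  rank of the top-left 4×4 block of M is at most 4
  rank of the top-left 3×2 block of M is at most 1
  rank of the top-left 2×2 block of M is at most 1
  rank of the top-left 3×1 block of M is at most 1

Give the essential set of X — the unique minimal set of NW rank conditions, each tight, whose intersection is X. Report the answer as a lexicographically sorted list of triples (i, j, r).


The tightest implied rank at each (i,j), from the 9 conditions:

  0 | 0 | 0 | 1 | 1
  1 | 1 | 1 | 2 | 2
  1 | 1 | 2 | 3 | 3
  1 | 2 | 3 | 4 | 4
  1 | 2 | 3 | 4 | 5

so w = (4, 1, 3, 2, 5).

ℓ(w)=4; the 2 essential cells (i,j,r):

[(1, 3, 0), (3, 2, 1)]


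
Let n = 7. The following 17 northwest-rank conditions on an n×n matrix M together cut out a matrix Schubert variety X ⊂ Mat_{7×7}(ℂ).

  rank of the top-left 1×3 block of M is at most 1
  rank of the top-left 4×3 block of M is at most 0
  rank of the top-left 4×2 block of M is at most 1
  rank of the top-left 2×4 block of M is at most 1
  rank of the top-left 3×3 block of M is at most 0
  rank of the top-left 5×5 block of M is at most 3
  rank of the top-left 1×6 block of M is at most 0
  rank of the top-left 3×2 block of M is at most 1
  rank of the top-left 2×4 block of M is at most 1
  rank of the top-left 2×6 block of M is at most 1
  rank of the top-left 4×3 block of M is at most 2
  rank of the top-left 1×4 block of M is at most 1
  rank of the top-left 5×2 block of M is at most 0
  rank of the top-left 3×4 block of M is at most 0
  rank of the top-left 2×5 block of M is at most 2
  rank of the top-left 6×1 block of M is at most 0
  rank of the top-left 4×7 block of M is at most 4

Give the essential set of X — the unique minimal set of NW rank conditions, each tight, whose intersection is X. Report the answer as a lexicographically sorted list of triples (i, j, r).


Rank table r_w(7×7) implied by the 17 constraints:

  0 | 0 | 0 | 0 | 0 | 0 | 1
  0 | 0 | 0 | 0 | 1 | 1 | 2
  0 | 0 | 0 | 0 | 1 | 2 | 3
  0 | 0 | 0 | 1 | 2 | 3 | 4
  0 | 0 | 1 | 2 | 3 | 4 | 5
  0 | 1 | 2 | 3 | 4 | 5 | 6
  1 | 2 | 3 | 4 | 5 | 6 | 7

hence w(1..7) = (7, 5, 6, 4, 3, 2, 1).

|D(w)|=20, |Ess(w)|=5:

[(1, 6, 0), (3, 4, 0), (4, 3, 0), (5, 2, 0), (6, 1, 0)]


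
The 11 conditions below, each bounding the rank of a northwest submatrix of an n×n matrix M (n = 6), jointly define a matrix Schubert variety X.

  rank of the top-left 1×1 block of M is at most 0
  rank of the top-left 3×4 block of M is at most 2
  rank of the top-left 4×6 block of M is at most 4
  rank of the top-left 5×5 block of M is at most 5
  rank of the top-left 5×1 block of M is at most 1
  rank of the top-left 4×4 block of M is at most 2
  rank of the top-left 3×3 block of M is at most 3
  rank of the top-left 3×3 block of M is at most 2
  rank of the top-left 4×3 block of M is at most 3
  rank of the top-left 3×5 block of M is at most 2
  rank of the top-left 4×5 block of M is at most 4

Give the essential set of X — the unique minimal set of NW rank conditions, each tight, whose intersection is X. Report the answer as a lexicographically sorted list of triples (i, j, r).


Rank table r_w(6×6) implied by the 11 constraints:

  row 1: 0, 1, 1, 1, 1, 1
  row 2: 1, 2, 2, 2, 2, 2
  row 3: 1, 2, 2, 2, 2, 3
  row 4: 1, 2, 2, 2, 3, 4
  row 5: 1, 2, 3, 3, 4, 5
  row 6: 1, 2, 3, 4, 5, 6

the unique w with this rank table is (2, 1, 6, 5, 3, 4).

Rothe diagram D(w) (6 cells), 3 SE-corners (essential conditions):

[(1, 1, 0), (3, 5, 2), (4, 4, 2)]


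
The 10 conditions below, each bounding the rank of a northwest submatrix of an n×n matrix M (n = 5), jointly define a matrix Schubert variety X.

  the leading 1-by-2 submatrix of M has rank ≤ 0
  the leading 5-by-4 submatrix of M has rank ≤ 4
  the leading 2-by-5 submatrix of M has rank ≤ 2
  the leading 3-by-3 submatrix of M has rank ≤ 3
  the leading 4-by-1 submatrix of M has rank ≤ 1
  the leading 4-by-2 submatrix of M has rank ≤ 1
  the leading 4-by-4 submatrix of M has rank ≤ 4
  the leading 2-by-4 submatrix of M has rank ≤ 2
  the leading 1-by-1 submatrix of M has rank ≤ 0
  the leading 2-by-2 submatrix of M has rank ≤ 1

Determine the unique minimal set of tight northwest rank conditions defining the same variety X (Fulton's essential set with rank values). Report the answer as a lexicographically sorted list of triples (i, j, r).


Recovering R(i,j) via the rank-extension bound from the 10 conditions:

  i=1: 0 | 0 | 1 | 1 | 1
  i=2: 1 | 1 | 2 | 2 | 2
  i=3: 1 | 1 | 2 | 3 | 3
  i=4: 1 | 1 | 2 | 3 | 4
  i=5: 1 | 2 | 3 | 4 | 5

so w = (3, 1, 4, 5, 2).

D(w) has 4 cells with 2 SE-corners; essential set:

[(1, 2, 0), (4, 2, 1)]


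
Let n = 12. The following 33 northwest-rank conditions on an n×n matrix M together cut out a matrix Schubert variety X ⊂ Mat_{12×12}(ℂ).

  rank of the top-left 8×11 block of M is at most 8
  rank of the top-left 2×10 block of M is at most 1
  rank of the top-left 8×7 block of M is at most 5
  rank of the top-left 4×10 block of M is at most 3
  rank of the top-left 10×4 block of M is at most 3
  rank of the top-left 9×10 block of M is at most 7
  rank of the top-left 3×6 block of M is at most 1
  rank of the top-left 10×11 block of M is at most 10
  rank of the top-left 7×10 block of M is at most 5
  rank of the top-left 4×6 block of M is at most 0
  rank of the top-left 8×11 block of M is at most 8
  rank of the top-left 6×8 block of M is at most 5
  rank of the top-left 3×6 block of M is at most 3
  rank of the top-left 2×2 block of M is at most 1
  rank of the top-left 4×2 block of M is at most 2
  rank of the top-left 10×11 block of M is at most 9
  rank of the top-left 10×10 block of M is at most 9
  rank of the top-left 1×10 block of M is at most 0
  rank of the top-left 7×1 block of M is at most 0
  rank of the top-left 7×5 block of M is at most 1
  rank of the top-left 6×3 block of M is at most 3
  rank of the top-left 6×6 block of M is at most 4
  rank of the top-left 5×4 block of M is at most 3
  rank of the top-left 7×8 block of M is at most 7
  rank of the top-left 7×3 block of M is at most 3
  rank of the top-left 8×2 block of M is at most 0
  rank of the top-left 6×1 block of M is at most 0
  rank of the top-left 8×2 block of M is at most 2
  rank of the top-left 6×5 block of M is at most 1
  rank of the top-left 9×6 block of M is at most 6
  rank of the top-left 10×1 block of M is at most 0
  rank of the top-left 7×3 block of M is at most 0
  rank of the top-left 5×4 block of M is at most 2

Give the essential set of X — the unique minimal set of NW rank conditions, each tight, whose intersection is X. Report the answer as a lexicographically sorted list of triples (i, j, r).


Recovering R(i,j) via the rank-extension bound from the 33 conditions:

  i=1: 0  0  0  0  0  0  0  0  0  0  1  1
  i=2: 0  0  0  0  0  0  1  1  1  1  2  2
  i=3: 0  0  0  0  0  0  1  2  2  2  3  3
  i=4: 0  0  0  0  0  0  1  2  3  3  4  4
  i=5: 0  0  0  1  1  1  2  3  4  4  5  5
  i=6: 0  0  0  1  1  2  3  4  5  5  6  6
  i=7: 0  0  0  1  1  2  3  4  5  5  6  7
  i=8: 0  0  1  2  2  3  4  5  6  6  7  8
  i=9: 0  1  2  3  3  4  5  6  7  7  8  9
  i=10: 0  1  2  3  4  5  6  7  8  8  9  10
  i=11: 1  2  3  4  5  6  7  8  9  9  10  11
  i=12: 1  2  3  4  5  6  7  8  9  10  11  12

hence w(1..12) = (11, 7, 8, 9, 4, 6, 12, 3, 2, 5, 1, 10).

Rothe diagram D(w) (44 cells), 7 SE-corners (essential conditions):

[(1, 10, 0), (4, 6, 0), (7, 3, 0), (7, 5, 1), (7, 10, 5), (8, 2, 0), (10, 1, 0)]


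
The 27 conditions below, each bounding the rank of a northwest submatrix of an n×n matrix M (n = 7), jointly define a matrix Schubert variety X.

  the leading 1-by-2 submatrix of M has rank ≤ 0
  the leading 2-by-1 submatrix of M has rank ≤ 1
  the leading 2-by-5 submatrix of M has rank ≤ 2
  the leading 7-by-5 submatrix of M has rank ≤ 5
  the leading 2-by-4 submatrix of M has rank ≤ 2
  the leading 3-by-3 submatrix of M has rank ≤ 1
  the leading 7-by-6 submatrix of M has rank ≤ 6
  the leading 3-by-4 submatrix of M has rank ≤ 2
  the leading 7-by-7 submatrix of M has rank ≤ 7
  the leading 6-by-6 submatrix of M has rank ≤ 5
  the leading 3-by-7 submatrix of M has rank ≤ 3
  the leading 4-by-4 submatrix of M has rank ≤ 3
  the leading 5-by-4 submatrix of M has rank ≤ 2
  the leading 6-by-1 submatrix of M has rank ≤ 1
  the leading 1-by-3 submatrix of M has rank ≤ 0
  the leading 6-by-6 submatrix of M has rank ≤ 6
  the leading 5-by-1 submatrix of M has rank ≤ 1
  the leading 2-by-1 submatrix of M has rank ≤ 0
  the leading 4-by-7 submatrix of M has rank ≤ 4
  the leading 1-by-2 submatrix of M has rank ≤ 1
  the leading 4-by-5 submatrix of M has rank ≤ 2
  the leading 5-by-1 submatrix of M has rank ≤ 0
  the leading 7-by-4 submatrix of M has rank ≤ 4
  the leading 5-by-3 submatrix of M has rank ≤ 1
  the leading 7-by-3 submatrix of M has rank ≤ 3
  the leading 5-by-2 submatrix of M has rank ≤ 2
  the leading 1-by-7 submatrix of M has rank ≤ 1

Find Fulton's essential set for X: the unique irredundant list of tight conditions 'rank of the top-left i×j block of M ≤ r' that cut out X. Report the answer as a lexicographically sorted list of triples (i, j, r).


Computing R[i][j] = min implied NW-rank bound (n=7, 27 conditions):

  R[1]: 0 | 0 | 0 | 1 | 1 | 1 | 1
  R[2]: 0 | 1 | 1 | 2 | 2 | 2 | 2
  R[3]: 0 | 1 | 1 | 2 | 2 | 3 | 3
  R[4]: 0 | 1 | 1 | 2 | 2 | 3 | 4
  R[5]: 0 | 1 | 1 | 2 | 3 | 4 | 5
  R[6]: 1 | 2 | 2 | 3 | 4 | 5 | 6
  R[7]: 1 | 2 | 3 | 4 | 5 | 6 | 7

second differences of R give the permutation w = (4, 2, 6, 7, 5, 1, 3).

ℓ(w)=12; the 4 essential cells (i,j,r):

[(1, 3, 0), (4, 5, 2), (5, 1, 0), (5, 3, 1)]


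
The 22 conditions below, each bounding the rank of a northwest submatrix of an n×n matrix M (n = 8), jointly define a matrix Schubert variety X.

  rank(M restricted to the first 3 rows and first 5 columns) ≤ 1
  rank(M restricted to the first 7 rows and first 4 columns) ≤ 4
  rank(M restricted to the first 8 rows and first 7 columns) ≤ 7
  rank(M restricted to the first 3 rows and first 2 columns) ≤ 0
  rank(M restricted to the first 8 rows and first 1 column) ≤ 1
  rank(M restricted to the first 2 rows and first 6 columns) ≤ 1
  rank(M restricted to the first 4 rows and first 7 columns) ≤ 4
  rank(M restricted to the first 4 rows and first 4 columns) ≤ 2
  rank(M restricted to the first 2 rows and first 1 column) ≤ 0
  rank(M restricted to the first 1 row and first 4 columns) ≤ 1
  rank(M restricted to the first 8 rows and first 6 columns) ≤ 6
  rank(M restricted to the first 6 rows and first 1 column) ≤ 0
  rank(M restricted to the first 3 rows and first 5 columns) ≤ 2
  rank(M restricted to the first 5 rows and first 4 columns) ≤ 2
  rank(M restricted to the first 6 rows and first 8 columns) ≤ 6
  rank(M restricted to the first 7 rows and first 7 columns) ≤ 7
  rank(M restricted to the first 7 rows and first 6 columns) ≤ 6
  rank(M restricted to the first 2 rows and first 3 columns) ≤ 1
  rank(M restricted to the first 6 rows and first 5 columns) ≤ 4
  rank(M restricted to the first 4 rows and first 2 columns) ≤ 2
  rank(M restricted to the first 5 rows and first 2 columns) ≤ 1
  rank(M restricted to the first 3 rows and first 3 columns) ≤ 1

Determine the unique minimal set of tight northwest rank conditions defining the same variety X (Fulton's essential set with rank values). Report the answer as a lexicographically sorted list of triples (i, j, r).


Propagating the 22 rank bounds to every northwest block:

  R[1]: 0 | 0 | 1 | 1 | 1 | 1 | 1 | 1
  R[2]: 0 | 0 | 1 | 1 | 1 | 1 | 2 | 2
  R[3]: 0 | 0 | 1 | 1 | 1 | 2 | 3 | 3
  R[4]: 0 | 1 | 2 | 2 | 2 | 3 | 4 | 4
  R[5]: 0 | 1 | 2 | 2 | 3 | 4 | 5 | 5
  R[6]: 0 | 1 | 2 | 3 | 4 | 5 | 6 | 6
  R[7]: 1 | 2 | 3 | 4 | 5 | 6 | 7 | 7
  R[8]: 1 | 2 | 3 | 4 | 5 | 6 | 7 | 8

so w = (3, 7, 6, 2, 5, 4, 1, 8).

|D(w)|=15, |Ess(w)|=5:

[(2, 6, 1), (3, 2, 0), (3, 5, 1), (5, 4, 2), (6, 1, 0)]
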